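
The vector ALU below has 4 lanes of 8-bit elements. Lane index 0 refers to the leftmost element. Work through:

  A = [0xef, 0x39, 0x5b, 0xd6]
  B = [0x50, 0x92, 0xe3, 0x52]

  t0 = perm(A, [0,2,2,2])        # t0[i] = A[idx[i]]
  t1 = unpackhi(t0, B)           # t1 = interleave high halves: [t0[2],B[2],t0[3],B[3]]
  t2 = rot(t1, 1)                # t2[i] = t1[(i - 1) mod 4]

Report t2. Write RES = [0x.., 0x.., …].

RES = [ 0x52  0x5b  0xe3  0x5b ]

t0 = [0xef, 0x5b, 0x5b, 0x5b]
t1 = [0x5b, 0xe3, 0x5b, 0x52]
t2 = [0x52, 0x5b, 0xe3, 0x5b]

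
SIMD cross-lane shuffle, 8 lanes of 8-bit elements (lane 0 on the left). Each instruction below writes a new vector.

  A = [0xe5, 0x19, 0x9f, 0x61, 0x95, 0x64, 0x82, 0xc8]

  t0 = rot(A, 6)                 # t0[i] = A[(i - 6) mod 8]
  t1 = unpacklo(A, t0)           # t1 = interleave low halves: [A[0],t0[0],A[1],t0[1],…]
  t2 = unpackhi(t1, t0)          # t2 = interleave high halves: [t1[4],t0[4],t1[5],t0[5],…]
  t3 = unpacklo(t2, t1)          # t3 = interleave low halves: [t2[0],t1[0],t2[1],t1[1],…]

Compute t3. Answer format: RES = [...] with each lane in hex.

→ t0 |9f|61|95|64|82|c8|e5|19|
→ t1 |e5|9f|19|61|9f|95|61|64|
→ t2 |9f|82|95|c8|61|e5|64|19|
→ t3 |9f|e5|82|9f|95|19|c8|61|

RES = [0x9f, 0xe5, 0x82, 0x9f, 0x95, 0x19, 0xc8, 0x61]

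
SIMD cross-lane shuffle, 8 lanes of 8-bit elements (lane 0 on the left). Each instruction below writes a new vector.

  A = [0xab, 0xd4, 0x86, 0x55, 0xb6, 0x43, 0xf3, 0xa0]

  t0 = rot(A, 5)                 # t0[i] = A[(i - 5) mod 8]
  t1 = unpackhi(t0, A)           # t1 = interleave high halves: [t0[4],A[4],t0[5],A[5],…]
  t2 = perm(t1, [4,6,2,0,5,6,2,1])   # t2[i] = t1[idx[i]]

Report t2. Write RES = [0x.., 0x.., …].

t0 = [0x55, 0xb6, 0x43, 0xf3, 0xa0, 0xab, 0xd4, 0x86]
t1 = [0xa0, 0xb6, 0xab, 0x43, 0xd4, 0xf3, 0x86, 0xa0]
t2 = [0xd4, 0x86, 0xab, 0xa0, 0xf3, 0x86, 0xab, 0xb6]

RES = [ 0xd4  0x86  0xab  0xa0  0xf3  0x86  0xab  0xb6 ]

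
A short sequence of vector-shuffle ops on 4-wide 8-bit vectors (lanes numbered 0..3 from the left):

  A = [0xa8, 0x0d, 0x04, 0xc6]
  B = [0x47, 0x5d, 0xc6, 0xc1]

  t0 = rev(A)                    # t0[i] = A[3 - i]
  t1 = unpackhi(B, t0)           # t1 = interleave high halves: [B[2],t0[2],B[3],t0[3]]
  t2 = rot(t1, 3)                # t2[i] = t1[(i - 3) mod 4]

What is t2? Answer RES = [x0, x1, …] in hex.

t0 = [0xc6, 0x04, 0x0d, 0xa8]
t1 = [0xc6, 0x0d, 0xc1, 0xa8]
t2 = [0x0d, 0xc1, 0xa8, 0xc6]

RES = [ 0x0d  0xc1  0xa8  0xc6 ]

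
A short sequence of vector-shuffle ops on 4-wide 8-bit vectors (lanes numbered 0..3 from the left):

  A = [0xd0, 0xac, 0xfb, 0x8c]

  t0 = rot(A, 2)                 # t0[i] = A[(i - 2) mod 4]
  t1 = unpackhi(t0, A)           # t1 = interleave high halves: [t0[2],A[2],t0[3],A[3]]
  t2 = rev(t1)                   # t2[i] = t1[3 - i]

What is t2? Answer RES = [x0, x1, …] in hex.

RES = [ 0x8c  0xac  0xfb  0xd0 ]

t0 = [0xfb, 0x8c, 0xd0, 0xac]
t1 = [0xd0, 0xfb, 0xac, 0x8c]
t2 = [0x8c, 0xac, 0xfb, 0xd0]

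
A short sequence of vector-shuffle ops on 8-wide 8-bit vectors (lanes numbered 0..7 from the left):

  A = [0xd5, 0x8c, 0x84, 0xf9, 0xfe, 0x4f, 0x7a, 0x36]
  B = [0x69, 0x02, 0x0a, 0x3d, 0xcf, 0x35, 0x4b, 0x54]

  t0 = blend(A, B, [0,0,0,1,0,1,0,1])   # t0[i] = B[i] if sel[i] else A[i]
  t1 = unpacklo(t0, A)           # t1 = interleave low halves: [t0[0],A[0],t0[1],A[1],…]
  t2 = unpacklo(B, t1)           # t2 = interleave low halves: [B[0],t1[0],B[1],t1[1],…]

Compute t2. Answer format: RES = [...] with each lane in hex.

RES = [ 0x69  0xd5  0x02  0xd5  0x0a  0x8c  0x3d  0x8c ]

→ t0 |d5|8c|84|3d|fe|35|7a|54|
→ t1 |d5|d5|8c|8c|84|84|3d|f9|
→ t2 |69|d5|02|d5|0a|8c|3d|8c|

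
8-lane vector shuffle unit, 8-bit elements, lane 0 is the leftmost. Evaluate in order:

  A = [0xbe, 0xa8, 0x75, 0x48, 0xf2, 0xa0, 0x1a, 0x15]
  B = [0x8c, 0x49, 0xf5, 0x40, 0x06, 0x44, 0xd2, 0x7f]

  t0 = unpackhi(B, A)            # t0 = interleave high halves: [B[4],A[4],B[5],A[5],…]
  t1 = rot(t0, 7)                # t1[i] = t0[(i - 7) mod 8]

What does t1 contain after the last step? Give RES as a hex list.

  t0: 06 f2 44 a0 d2 1a 7f 15
  t1: f2 44 a0 d2 1a 7f 15 06

RES = [ 0xf2  0x44  0xa0  0xd2  0x1a  0x7f  0x15  0x06 ]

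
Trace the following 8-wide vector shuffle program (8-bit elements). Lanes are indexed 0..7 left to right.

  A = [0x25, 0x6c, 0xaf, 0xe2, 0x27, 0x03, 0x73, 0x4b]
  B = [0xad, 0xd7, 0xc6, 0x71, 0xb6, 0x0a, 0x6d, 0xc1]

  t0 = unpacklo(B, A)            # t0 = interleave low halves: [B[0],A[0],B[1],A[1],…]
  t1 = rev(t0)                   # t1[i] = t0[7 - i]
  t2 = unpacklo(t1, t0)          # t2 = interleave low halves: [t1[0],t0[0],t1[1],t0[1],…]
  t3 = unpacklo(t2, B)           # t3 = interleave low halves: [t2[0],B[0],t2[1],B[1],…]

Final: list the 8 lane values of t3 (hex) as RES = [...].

→ t0 |ad|25|d7|6c|c6|af|71|e2|
→ t1 |e2|71|af|c6|6c|d7|25|ad|
→ t2 |e2|ad|71|25|af|d7|c6|6c|
→ t3 |e2|ad|ad|d7|71|c6|25|71|

RES = [ 0xe2  0xad  0xad  0xd7  0x71  0xc6  0x25  0x71 ]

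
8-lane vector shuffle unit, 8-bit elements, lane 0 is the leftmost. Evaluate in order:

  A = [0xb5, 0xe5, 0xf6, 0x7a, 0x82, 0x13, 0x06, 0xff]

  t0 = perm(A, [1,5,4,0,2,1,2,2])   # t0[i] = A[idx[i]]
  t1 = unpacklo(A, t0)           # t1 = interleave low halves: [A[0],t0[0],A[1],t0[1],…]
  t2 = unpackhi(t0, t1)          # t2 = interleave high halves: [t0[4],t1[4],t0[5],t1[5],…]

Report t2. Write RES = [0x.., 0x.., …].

RES = [0xf6, 0xf6, 0xe5, 0x82, 0xf6, 0x7a, 0xf6, 0xb5]

t0 = [0xe5, 0x13, 0x82, 0xb5, 0xf6, 0xe5, 0xf6, 0xf6]
t1 = [0xb5, 0xe5, 0xe5, 0x13, 0xf6, 0x82, 0x7a, 0xb5]
t2 = [0xf6, 0xf6, 0xe5, 0x82, 0xf6, 0x7a, 0xf6, 0xb5]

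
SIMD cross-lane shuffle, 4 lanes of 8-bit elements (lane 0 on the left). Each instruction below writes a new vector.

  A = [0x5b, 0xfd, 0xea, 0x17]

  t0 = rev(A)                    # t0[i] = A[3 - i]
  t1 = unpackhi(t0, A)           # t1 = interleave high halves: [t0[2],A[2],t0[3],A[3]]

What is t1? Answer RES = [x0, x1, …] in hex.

→ t0 |17|ea|fd|5b|
→ t1 |fd|ea|5b|17|

RES = [0xfd, 0xea, 0x5b, 0x17]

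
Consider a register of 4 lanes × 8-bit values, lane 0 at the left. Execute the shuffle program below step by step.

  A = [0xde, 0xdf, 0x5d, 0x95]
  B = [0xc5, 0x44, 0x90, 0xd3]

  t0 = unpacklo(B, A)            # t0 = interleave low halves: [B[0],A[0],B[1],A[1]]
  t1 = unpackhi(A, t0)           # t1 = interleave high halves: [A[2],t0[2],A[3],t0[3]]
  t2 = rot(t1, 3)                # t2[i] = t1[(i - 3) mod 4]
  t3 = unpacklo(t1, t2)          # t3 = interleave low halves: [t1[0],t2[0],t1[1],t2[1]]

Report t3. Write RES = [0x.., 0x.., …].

→ t0 |c5|de|44|df|
→ t1 |5d|44|95|df|
→ t2 |44|95|df|5d|
→ t3 |5d|44|44|95|

RES = [0x5d, 0x44, 0x44, 0x95]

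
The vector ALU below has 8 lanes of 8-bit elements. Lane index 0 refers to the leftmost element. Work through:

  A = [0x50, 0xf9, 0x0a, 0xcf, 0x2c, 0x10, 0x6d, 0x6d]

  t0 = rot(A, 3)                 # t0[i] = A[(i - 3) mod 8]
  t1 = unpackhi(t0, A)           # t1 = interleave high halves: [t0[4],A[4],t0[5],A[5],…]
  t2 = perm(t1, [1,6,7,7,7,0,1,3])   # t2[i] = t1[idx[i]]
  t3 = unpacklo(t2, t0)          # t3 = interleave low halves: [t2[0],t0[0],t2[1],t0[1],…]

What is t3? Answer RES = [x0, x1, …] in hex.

t0 = [0x10, 0x6d, 0x6d, 0x50, 0xf9, 0x0a, 0xcf, 0x2c]
t1 = [0xf9, 0x2c, 0x0a, 0x10, 0xcf, 0x6d, 0x2c, 0x6d]
t2 = [0x2c, 0x2c, 0x6d, 0x6d, 0x6d, 0xf9, 0x2c, 0x10]
t3 = [0x2c, 0x10, 0x2c, 0x6d, 0x6d, 0x6d, 0x6d, 0x50]

RES = [0x2c, 0x10, 0x2c, 0x6d, 0x6d, 0x6d, 0x6d, 0x50]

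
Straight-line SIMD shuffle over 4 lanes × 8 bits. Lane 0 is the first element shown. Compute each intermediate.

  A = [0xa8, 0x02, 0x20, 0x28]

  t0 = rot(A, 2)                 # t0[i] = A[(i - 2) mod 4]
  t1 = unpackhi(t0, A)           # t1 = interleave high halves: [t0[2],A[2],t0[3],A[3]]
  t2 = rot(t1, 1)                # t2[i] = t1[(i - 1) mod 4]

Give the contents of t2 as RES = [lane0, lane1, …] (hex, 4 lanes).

t0 = [0x20, 0x28, 0xa8, 0x02]
t1 = [0xa8, 0x20, 0x02, 0x28]
t2 = [0x28, 0xa8, 0x20, 0x02]

RES = [0x28, 0xa8, 0x20, 0x02]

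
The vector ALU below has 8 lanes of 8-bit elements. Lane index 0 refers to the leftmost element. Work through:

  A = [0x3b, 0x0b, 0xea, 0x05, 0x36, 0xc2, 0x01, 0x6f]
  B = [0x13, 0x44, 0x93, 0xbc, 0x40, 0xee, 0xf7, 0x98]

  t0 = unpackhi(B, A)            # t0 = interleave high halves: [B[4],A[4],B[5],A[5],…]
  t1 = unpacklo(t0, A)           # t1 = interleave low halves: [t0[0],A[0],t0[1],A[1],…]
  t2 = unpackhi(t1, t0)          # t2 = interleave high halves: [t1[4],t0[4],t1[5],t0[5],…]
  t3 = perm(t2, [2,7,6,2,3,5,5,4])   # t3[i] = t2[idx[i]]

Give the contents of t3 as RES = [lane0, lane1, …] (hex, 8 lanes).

t0 = [0x40, 0x36, 0xee, 0xc2, 0xf7, 0x01, 0x98, 0x6f]
t1 = [0x40, 0x3b, 0x36, 0x0b, 0xee, 0xea, 0xc2, 0x05]
t2 = [0xee, 0xf7, 0xea, 0x01, 0xc2, 0x98, 0x05, 0x6f]
t3 = [0xea, 0x6f, 0x05, 0xea, 0x01, 0x98, 0x98, 0xc2]

RES = [0xea, 0x6f, 0x05, 0xea, 0x01, 0x98, 0x98, 0xc2]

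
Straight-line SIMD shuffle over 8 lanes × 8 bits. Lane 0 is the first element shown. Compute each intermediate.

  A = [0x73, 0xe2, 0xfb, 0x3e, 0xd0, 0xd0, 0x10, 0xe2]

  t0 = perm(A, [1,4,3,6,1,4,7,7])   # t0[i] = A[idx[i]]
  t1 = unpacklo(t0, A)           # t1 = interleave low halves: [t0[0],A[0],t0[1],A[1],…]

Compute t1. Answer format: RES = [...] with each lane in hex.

t0 = [0xe2, 0xd0, 0x3e, 0x10, 0xe2, 0xd0, 0xe2, 0xe2]
t1 = [0xe2, 0x73, 0xd0, 0xe2, 0x3e, 0xfb, 0x10, 0x3e]

RES = [0xe2, 0x73, 0xd0, 0xe2, 0x3e, 0xfb, 0x10, 0x3e]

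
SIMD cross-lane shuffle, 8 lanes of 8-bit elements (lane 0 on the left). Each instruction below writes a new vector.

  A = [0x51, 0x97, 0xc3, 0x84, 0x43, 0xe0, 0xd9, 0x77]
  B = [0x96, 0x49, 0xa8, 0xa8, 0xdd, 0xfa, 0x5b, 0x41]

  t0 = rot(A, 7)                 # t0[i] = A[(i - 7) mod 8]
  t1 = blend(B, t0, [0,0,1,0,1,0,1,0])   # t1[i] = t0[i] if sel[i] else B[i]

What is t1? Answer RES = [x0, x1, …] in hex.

RES = [ 0x96  0x49  0x84  0xa8  0xe0  0xfa  0x77  0x41 ]

→ t0 |97|c3|84|43|e0|d9|77|51|
→ t1 |96|49|84|a8|e0|fa|77|41|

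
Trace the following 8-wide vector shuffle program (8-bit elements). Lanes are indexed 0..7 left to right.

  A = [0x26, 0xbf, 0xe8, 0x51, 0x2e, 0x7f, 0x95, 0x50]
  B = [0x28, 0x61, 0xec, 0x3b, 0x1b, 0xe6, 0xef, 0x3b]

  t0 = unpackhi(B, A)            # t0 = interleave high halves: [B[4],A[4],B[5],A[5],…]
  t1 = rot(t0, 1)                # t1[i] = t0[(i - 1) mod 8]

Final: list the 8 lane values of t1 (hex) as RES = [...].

RES = [0x50, 0x1b, 0x2e, 0xe6, 0x7f, 0xef, 0x95, 0x3b]

→ t0 |1b|2e|e6|7f|ef|95|3b|50|
→ t1 |50|1b|2e|e6|7f|ef|95|3b|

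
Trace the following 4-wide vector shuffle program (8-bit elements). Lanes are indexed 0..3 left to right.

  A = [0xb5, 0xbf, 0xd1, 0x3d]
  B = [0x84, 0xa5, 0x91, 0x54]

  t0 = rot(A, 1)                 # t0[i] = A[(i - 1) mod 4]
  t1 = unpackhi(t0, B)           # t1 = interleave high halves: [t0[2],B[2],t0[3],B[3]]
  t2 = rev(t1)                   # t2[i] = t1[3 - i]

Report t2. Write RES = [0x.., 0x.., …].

RES = [ 0x54  0xd1  0x91  0xbf ]

  t0: 3d b5 bf d1
  t1: bf 91 d1 54
  t2: 54 d1 91 bf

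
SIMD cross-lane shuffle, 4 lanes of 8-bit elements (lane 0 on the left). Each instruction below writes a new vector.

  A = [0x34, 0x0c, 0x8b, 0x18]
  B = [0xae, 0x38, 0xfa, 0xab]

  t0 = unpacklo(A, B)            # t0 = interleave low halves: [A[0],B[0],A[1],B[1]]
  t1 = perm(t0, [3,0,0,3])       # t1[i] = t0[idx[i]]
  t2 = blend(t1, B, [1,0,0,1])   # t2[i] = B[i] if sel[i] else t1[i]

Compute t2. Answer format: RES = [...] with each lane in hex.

  t0: 34 ae 0c 38
  t1: 38 34 34 38
  t2: ae 34 34 ab

RES = [0xae, 0x34, 0x34, 0xab]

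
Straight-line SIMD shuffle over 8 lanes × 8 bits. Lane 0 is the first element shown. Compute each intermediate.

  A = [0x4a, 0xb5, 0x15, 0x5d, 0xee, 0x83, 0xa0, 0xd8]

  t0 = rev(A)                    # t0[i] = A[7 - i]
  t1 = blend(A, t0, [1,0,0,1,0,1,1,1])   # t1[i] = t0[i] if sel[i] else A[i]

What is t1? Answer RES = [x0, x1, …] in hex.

→ t0 |d8|a0|83|ee|5d|15|b5|4a|
→ t1 |d8|b5|15|ee|ee|15|b5|4a|

RES = [0xd8, 0xb5, 0x15, 0xee, 0xee, 0x15, 0xb5, 0x4a]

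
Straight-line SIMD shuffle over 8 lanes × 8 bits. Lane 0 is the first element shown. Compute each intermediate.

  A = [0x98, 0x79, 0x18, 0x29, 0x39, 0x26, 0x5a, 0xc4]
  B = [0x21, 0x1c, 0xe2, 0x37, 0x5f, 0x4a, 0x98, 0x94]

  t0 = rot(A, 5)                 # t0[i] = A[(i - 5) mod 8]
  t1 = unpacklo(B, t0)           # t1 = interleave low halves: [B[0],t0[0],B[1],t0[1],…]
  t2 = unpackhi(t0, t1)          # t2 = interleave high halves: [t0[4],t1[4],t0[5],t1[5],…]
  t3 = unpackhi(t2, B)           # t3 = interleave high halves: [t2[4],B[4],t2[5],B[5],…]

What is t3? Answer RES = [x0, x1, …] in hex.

RES = [ 0x79  0x5f  0x37  0x4a  0x18  0x98  0x5a  0x94 ]

t0 = [0x29, 0x39, 0x26, 0x5a, 0xc4, 0x98, 0x79, 0x18]
t1 = [0x21, 0x29, 0x1c, 0x39, 0xe2, 0x26, 0x37, 0x5a]
t2 = [0xc4, 0xe2, 0x98, 0x26, 0x79, 0x37, 0x18, 0x5a]
t3 = [0x79, 0x5f, 0x37, 0x4a, 0x18, 0x98, 0x5a, 0x94]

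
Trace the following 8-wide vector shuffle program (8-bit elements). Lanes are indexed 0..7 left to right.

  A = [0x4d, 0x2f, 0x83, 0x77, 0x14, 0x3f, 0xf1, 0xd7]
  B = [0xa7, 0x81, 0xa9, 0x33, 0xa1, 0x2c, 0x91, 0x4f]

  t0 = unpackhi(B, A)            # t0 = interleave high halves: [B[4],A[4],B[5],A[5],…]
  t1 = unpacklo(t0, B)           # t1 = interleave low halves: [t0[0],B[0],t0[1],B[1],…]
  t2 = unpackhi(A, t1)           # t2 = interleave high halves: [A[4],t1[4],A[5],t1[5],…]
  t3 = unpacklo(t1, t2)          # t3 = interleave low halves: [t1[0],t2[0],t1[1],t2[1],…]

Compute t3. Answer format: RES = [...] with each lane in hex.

t0 = [0xa1, 0x14, 0x2c, 0x3f, 0x91, 0xf1, 0x4f, 0xd7]
t1 = [0xa1, 0xa7, 0x14, 0x81, 0x2c, 0xa9, 0x3f, 0x33]
t2 = [0x14, 0x2c, 0x3f, 0xa9, 0xf1, 0x3f, 0xd7, 0x33]
t3 = [0xa1, 0x14, 0xa7, 0x2c, 0x14, 0x3f, 0x81, 0xa9]

RES = [ 0xa1  0x14  0xa7  0x2c  0x14  0x3f  0x81  0xa9 ]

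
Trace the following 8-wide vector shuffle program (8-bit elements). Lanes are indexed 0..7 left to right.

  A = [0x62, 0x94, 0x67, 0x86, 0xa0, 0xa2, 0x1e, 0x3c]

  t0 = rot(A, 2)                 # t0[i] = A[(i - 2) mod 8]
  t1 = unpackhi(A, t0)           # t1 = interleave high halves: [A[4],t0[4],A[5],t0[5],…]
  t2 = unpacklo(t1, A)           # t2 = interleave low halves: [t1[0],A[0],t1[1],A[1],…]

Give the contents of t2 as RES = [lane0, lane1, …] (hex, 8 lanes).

→ t0 |1e|3c|62|94|67|86|a0|a2|
→ t1 |a0|67|a2|86|1e|a0|3c|a2|
→ t2 |a0|62|67|94|a2|67|86|86|

RES = [ 0xa0  0x62  0x67  0x94  0xa2  0x67  0x86  0x86 ]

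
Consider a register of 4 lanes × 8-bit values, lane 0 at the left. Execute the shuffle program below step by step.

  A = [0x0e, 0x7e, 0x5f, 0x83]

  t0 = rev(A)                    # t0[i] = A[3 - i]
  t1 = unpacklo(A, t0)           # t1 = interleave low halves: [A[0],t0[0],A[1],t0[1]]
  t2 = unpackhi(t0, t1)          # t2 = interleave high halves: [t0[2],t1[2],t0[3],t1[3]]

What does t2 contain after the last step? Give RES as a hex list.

RES = [0x7e, 0x7e, 0x0e, 0x5f]

→ t0 |83|5f|7e|0e|
→ t1 |0e|83|7e|5f|
→ t2 |7e|7e|0e|5f|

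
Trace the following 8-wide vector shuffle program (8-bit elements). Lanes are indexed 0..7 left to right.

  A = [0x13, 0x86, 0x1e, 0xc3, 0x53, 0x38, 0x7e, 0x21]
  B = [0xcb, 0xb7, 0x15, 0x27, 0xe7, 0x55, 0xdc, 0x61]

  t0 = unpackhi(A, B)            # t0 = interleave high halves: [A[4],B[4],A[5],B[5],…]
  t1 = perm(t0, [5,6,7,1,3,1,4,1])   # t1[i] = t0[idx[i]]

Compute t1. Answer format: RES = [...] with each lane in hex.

  t0: 53 e7 38 55 7e dc 21 61
  t1: dc 21 61 e7 55 e7 7e e7

RES = [0xdc, 0x21, 0x61, 0xe7, 0x55, 0xe7, 0x7e, 0xe7]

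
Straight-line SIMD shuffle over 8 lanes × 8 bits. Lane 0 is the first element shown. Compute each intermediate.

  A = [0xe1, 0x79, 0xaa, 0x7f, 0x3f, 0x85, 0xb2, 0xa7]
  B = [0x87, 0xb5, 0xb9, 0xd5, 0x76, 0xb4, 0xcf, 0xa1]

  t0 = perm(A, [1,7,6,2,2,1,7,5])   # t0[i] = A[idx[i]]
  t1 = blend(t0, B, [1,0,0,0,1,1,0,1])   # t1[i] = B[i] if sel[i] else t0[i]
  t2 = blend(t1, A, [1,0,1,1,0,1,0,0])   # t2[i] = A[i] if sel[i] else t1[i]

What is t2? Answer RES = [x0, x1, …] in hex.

t0 = [0x79, 0xa7, 0xb2, 0xaa, 0xaa, 0x79, 0xa7, 0x85]
t1 = [0x87, 0xa7, 0xb2, 0xaa, 0x76, 0xb4, 0xa7, 0xa1]
t2 = [0xe1, 0xa7, 0xaa, 0x7f, 0x76, 0x85, 0xa7, 0xa1]

RES = [0xe1, 0xa7, 0xaa, 0x7f, 0x76, 0x85, 0xa7, 0xa1]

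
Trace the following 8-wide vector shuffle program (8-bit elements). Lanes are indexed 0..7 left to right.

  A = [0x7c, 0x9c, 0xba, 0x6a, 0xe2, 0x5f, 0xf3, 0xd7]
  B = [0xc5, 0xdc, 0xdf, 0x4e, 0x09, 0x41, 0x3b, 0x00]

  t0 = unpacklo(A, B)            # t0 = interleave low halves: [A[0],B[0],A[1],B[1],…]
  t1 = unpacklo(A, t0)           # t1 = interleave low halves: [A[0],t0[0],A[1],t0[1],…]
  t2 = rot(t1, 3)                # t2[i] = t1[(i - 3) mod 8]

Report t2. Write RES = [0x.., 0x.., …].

RES = [ 0x9c  0x6a  0xdc  0x7c  0x7c  0x9c  0xc5  0xba ]

t0 = [0x7c, 0xc5, 0x9c, 0xdc, 0xba, 0xdf, 0x6a, 0x4e]
t1 = [0x7c, 0x7c, 0x9c, 0xc5, 0xba, 0x9c, 0x6a, 0xdc]
t2 = [0x9c, 0x6a, 0xdc, 0x7c, 0x7c, 0x9c, 0xc5, 0xba]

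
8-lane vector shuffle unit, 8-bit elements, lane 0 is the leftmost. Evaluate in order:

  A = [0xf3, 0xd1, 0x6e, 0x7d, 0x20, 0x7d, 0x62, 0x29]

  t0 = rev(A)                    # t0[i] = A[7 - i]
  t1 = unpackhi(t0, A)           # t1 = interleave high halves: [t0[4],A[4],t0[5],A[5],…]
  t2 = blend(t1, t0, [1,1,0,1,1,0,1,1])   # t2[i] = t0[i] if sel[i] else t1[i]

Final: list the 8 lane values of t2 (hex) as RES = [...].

  t0: 29 62 7d 20 7d 6e d1 f3
  t1: 7d 20 6e 7d d1 62 f3 29
  t2: 29 62 6e 20 7d 62 d1 f3

RES = [0x29, 0x62, 0x6e, 0x20, 0x7d, 0x62, 0xd1, 0xf3]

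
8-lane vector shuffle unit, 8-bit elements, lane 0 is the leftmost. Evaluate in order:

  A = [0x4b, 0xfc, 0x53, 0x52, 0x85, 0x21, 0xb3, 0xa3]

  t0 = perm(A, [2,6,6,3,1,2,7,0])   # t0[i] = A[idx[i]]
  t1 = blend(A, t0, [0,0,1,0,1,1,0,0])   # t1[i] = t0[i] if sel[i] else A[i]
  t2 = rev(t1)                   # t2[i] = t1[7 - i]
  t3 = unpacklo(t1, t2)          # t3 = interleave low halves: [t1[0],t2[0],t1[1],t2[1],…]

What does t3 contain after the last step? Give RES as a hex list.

RES = [0x4b, 0xa3, 0xfc, 0xb3, 0xb3, 0x53, 0x52, 0xfc]

  t0: 53 b3 b3 52 fc 53 a3 4b
  t1: 4b fc b3 52 fc 53 b3 a3
  t2: a3 b3 53 fc 52 b3 fc 4b
  t3: 4b a3 fc b3 b3 53 52 fc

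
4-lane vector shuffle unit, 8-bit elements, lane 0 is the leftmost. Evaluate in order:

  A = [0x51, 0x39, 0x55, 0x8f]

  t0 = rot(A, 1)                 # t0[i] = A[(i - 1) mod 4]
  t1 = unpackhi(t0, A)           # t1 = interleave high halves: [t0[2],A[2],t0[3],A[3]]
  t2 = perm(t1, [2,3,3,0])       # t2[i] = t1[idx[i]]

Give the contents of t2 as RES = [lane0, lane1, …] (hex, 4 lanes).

RES = [0x55, 0x8f, 0x8f, 0x39]

t0 = [0x8f, 0x51, 0x39, 0x55]
t1 = [0x39, 0x55, 0x55, 0x8f]
t2 = [0x55, 0x8f, 0x8f, 0x39]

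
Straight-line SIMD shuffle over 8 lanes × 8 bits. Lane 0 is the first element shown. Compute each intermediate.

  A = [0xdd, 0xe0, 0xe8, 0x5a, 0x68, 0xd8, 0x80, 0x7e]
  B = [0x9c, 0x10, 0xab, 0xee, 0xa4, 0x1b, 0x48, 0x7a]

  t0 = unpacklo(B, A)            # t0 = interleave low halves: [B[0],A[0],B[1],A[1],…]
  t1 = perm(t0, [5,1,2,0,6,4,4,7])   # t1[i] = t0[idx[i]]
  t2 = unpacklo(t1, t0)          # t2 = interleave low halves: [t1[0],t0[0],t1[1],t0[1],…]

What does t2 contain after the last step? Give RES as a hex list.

RES = [ 0xe8  0x9c  0xdd  0xdd  0x10  0x10  0x9c  0xe0 ]

→ t0 |9c|dd|10|e0|ab|e8|ee|5a|
→ t1 |e8|dd|10|9c|ee|ab|ab|5a|
→ t2 |e8|9c|dd|dd|10|10|9c|e0|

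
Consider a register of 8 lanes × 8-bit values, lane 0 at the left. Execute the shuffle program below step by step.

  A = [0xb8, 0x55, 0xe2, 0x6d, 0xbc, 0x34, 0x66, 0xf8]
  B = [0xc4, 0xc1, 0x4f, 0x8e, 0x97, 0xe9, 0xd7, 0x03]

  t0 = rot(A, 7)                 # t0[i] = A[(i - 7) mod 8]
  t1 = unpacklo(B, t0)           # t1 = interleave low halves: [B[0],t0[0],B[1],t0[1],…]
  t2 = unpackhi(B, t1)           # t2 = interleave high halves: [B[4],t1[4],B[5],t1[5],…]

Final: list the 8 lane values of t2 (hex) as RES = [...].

t0 = [0x55, 0xe2, 0x6d, 0xbc, 0x34, 0x66, 0xf8, 0xb8]
t1 = [0xc4, 0x55, 0xc1, 0xe2, 0x4f, 0x6d, 0x8e, 0xbc]
t2 = [0x97, 0x4f, 0xe9, 0x6d, 0xd7, 0x8e, 0x03, 0xbc]

RES = [0x97, 0x4f, 0xe9, 0x6d, 0xd7, 0x8e, 0x03, 0xbc]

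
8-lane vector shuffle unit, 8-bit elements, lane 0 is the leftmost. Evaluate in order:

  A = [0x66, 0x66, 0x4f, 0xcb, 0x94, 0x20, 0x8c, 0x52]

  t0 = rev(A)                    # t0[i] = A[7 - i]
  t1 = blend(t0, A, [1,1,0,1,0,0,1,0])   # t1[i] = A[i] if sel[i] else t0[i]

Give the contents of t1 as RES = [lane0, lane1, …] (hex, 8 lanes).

  t0: 52 8c 20 94 cb 4f 66 66
  t1: 66 66 20 cb cb 4f 8c 66

RES = [0x66, 0x66, 0x20, 0xcb, 0xcb, 0x4f, 0x8c, 0x66]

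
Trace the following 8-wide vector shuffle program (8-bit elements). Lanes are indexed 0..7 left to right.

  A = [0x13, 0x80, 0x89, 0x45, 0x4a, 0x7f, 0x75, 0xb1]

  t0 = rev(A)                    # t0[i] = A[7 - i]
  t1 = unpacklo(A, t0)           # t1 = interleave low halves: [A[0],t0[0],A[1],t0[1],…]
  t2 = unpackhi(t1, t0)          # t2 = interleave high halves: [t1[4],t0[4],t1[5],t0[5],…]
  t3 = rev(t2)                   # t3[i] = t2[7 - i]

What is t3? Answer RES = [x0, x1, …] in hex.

→ t0 |b1|75|7f|4a|45|89|80|13|
→ t1 |13|b1|80|75|89|7f|45|4a|
→ t2 |89|45|7f|89|45|80|4a|13|
→ t3 |13|4a|80|45|89|7f|45|89|

RES = [ 0x13  0x4a  0x80  0x45  0x89  0x7f  0x45  0x89 ]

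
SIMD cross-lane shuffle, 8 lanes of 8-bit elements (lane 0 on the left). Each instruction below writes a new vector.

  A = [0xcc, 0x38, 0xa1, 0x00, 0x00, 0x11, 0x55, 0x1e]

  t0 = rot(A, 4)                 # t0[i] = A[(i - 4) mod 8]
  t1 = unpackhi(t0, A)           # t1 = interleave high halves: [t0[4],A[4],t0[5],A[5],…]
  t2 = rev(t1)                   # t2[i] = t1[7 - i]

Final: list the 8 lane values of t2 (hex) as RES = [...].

  t0: 00 11 55 1e cc 38 a1 00
  t1: cc 00 38 11 a1 55 00 1e
  t2: 1e 00 55 a1 11 38 00 cc

RES = [0x1e, 0x00, 0x55, 0xa1, 0x11, 0x38, 0x00, 0xcc]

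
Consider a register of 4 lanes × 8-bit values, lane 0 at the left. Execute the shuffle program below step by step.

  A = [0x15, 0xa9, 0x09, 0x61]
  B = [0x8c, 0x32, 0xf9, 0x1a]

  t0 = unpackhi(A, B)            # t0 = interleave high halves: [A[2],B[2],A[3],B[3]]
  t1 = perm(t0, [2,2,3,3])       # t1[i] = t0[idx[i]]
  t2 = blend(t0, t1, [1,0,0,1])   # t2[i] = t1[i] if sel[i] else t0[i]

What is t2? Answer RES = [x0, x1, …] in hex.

RES = [0x61, 0xf9, 0x61, 0x1a]

→ t0 |09|f9|61|1a|
→ t1 |61|61|1a|1a|
→ t2 |61|f9|61|1a|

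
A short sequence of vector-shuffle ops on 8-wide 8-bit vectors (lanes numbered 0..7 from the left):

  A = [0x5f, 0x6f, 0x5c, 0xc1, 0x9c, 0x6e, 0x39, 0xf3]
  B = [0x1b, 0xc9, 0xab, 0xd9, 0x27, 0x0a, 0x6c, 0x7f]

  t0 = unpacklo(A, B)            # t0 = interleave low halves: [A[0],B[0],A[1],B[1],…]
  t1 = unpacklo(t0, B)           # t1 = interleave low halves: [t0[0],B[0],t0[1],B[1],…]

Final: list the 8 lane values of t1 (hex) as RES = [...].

RES = [ 0x5f  0x1b  0x1b  0xc9  0x6f  0xab  0xc9  0xd9 ]

t0 = [0x5f, 0x1b, 0x6f, 0xc9, 0x5c, 0xab, 0xc1, 0xd9]
t1 = [0x5f, 0x1b, 0x1b, 0xc9, 0x6f, 0xab, 0xc9, 0xd9]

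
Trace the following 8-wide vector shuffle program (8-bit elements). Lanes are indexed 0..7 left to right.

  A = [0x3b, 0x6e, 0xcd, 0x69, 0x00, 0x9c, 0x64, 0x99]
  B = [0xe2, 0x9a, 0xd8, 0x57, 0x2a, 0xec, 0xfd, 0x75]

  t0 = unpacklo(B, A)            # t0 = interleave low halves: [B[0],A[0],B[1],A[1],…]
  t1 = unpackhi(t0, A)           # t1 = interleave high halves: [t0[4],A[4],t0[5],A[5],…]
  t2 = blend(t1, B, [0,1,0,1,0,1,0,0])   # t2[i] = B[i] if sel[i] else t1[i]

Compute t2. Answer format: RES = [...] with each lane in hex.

  t0: e2 3b 9a 6e d8 cd 57 69
  t1: d8 00 cd 9c 57 64 69 99
  t2: d8 9a cd 57 57 ec 69 99

RES = [ 0xd8  0x9a  0xcd  0x57  0x57  0xec  0x69  0x99 ]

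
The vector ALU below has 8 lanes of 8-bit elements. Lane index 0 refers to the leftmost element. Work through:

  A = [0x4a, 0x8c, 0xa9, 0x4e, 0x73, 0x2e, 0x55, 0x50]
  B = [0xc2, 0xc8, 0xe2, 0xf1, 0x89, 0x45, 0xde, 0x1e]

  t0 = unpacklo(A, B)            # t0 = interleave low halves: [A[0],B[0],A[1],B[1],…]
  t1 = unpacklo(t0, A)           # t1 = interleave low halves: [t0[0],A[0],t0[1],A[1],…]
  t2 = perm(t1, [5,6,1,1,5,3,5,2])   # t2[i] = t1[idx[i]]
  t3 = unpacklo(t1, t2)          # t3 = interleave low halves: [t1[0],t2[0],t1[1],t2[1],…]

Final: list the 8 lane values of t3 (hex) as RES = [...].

RES = [0x4a, 0xa9, 0x4a, 0xc8, 0xc2, 0x4a, 0x8c, 0x4a]

  t0: 4a c2 8c c8 a9 e2 4e f1
  t1: 4a 4a c2 8c 8c a9 c8 4e
  t2: a9 c8 4a 4a a9 8c a9 c2
  t3: 4a a9 4a c8 c2 4a 8c 4a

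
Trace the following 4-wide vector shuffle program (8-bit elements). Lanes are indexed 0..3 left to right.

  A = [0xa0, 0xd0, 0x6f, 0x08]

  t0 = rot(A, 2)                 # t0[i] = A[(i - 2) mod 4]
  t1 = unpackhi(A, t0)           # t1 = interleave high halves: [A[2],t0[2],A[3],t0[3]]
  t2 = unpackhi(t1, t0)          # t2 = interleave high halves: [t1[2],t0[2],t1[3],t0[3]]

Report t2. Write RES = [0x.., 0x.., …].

→ t0 |6f|08|a0|d0|
→ t1 |6f|a0|08|d0|
→ t2 |08|a0|d0|d0|

RES = [0x08, 0xa0, 0xd0, 0xd0]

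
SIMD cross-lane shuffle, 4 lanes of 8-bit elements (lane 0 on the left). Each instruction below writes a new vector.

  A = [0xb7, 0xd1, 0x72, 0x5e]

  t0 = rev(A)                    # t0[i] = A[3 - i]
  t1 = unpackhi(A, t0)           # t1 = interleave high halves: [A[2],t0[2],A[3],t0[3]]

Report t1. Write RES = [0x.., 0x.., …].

t0 = [0x5e, 0x72, 0xd1, 0xb7]
t1 = [0x72, 0xd1, 0x5e, 0xb7]

RES = [0x72, 0xd1, 0x5e, 0xb7]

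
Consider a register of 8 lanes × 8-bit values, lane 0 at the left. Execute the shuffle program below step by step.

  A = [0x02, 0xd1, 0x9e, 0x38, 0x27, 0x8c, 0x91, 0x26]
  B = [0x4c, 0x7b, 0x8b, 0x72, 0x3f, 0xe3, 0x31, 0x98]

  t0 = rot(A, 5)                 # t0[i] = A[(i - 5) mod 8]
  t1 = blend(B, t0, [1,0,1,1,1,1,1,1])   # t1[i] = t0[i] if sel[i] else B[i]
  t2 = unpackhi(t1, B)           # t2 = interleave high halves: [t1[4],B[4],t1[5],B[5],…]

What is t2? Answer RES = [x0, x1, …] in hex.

→ t0 |38|27|8c|91|26|02|d1|9e|
→ t1 |38|7b|8c|91|26|02|d1|9e|
→ t2 |26|3f|02|e3|d1|31|9e|98|

RES = [ 0x26  0x3f  0x02  0xe3  0xd1  0x31  0x9e  0x98 ]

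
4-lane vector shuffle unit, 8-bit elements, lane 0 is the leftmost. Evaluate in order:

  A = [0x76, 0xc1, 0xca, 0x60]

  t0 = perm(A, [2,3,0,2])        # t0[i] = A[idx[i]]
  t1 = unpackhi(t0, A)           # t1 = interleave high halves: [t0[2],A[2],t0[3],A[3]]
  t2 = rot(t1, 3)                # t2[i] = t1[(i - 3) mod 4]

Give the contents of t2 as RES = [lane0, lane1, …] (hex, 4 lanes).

RES = [0xca, 0xca, 0x60, 0x76]

  t0: ca 60 76 ca
  t1: 76 ca ca 60
  t2: ca ca 60 76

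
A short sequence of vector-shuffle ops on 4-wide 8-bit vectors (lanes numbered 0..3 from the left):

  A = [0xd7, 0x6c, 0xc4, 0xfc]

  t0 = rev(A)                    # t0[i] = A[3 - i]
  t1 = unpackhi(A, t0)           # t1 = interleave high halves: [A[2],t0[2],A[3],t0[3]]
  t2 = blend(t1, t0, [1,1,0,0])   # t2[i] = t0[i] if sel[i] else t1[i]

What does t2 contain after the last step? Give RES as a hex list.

  t0: fc c4 6c d7
  t1: c4 6c fc d7
  t2: fc c4 fc d7

RES = [0xfc, 0xc4, 0xfc, 0xd7]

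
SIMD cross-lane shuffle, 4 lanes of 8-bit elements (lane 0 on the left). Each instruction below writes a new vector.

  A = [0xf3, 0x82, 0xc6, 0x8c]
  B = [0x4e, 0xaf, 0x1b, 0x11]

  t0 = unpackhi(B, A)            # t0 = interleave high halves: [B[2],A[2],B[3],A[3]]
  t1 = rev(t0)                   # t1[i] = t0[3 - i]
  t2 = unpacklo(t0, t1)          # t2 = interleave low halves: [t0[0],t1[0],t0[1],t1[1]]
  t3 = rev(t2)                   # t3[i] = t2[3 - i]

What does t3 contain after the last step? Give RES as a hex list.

RES = [0x11, 0xc6, 0x8c, 0x1b]

→ t0 |1b|c6|11|8c|
→ t1 |8c|11|c6|1b|
→ t2 |1b|8c|c6|11|
→ t3 |11|c6|8c|1b|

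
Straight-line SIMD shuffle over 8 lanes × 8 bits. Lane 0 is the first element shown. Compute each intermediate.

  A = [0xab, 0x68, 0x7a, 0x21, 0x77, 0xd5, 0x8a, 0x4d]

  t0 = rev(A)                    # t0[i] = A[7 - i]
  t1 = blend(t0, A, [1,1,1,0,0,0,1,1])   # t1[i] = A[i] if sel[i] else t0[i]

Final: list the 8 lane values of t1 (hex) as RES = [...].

RES = [0xab, 0x68, 0x7a, 0x77, 0x21, 0x7a, 0x8a, 0x4d]

t0 = [0x4d, 0x8a, 0xd5, 0x77, 0x21, 0x7a, 0x68, 0xab]
t1 = [0xab, 0x68, 0x7a, 0x77, 0x21, 0x7a, 0x8a, 0x4d]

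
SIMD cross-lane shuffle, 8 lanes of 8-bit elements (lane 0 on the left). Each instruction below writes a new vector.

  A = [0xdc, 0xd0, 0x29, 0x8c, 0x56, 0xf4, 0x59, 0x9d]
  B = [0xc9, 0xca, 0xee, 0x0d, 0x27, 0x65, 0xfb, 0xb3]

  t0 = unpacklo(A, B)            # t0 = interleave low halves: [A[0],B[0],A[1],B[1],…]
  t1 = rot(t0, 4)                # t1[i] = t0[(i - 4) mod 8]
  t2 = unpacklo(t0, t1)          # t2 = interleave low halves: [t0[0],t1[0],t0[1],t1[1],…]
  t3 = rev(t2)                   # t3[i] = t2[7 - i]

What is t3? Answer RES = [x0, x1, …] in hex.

RES = [0x0d, 0xca, 0x8c, 0xd0, 0xee, 0xc9, 0x29, 0xdc]

t0 = [0xdc, 0xc9, 0xd0, 0xca, 0x29, 0xee, 0x8c, 0x0d]
t1 = [0x29, 0xee, 0x8c, 0x0d, 0xdc, 0xc9, 0xd0, 0xca]
t2 = [0xdc, 0x29, 0xc9, 0xee, 0xd0, 0x8c, 0xca, 0x0d]
t3 = [0x0d, 0xca, 0x8c, 0xd0, 0xee, 0xc9, 0x29, 0xdc]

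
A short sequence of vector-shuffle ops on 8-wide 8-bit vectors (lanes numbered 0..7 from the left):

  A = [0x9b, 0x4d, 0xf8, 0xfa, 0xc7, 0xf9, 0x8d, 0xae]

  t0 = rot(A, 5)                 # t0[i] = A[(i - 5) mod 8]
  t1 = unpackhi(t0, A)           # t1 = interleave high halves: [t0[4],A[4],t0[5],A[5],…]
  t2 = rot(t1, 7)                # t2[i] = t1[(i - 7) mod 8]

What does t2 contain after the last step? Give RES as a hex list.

RES = [ 0xc7  0x9b  0xf9  0x4d  0x8d  0xf8  0xae  0xae ]

t0 = [0xfa, 0xc7, 0xf9, 0x8d, 0xae, 0x9b, 0x4d, 0xf8]
t1 = [0xae, 0xc7, 0x9b, 0xf9, 0x4d, 0x8d, 0xf8, 0xae]
t2 = [0xc7, 0x9b, 0xf9, 0x4d, 0x8d, 0xf8, 0xae, 0xae]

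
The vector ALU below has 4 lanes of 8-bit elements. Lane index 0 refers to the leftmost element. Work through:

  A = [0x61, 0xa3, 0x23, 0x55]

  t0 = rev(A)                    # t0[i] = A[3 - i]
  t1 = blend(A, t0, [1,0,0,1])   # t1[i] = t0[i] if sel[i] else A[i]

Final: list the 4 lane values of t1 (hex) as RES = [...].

RES = [ 0x55  0xa3  0x23  0x61 ]

→ t0 |55|23|a3|61|
→ t1 |55|a3|23|61|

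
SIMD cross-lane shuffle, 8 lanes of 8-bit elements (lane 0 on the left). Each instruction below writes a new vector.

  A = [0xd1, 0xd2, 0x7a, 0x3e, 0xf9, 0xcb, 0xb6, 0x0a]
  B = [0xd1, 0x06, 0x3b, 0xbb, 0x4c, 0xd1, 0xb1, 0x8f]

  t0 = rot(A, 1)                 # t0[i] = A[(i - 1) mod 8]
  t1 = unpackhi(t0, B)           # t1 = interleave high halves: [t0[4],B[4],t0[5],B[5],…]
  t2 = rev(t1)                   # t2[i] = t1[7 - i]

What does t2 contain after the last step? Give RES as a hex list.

  t0: 0a d1 d2 7a 3e f9 cb b6
  t1: 3e 4c f9 d1 cb b1 b6 8f
  t2: 8f b6 b1 cb d1 f9 4c 3e

RES = [ 0x8f  0xb6  0xb1  0xcb  0xd1  0xf9  0x4c  0x3e ]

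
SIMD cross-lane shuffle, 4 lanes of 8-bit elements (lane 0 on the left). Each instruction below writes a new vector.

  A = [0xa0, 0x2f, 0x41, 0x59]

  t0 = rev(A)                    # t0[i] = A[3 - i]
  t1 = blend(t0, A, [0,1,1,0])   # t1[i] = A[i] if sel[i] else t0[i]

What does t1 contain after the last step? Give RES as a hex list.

RES = [0x59, 0x2f, 0x41, 0xa0]

→ t0 |59|41|2f|a0|
→ t1 |59|2f|41|a0|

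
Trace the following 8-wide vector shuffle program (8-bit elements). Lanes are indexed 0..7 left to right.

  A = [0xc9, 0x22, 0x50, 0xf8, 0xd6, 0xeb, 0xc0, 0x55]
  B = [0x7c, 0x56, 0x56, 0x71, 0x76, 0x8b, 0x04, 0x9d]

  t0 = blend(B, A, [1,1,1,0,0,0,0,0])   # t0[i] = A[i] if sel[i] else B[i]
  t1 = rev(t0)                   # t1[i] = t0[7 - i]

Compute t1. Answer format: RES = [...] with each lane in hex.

RES = [ 0x9d  0x04  0x8b  0x76  0x71  0x50  0x22  0xc9 ]

t0 = [0xc9, 0x22, 0x50, 0x71, 0x76, 0x8b, 0x04, 0x9d]
t1 = [0x9d, 0x04, 0x8b, 0x76, 0x71, 0x50, 0x22, 0xc9]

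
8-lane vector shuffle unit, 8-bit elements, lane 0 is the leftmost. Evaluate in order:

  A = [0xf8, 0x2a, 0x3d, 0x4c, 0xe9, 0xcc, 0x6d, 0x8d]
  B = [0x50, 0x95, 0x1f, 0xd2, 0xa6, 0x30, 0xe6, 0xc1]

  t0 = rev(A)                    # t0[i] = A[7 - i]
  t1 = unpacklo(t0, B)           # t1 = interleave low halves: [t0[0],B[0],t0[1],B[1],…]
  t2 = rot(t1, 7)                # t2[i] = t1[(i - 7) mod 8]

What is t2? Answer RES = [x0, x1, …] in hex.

  t0: 8d 6d cc e9 4c 3d 2a f8
  t1: 8d 50 6d 95 cc 1f e9 d2
  t2: 50 6d 95 cc 1f e9 d2 8d

RES = [0x50, 0x6d, 0x95, 0xcc, 0x1f, 0xe9, 0xd2, 0x8d]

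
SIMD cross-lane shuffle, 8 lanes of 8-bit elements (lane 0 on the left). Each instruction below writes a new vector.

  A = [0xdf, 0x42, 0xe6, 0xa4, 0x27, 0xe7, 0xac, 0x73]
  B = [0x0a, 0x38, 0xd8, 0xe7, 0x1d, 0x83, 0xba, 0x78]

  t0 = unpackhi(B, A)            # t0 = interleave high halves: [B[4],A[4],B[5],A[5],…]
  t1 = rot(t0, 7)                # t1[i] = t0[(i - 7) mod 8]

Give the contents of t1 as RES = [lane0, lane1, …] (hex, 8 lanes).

  t0: 1d 27 83 e7 ba ac 78 73
  t1: 27 83 e7 ba ac 78 73 1d

RES = [0x27, 0x83, 0xe7, 0xba, 0xac, 0x78, 0x73, 0x1d]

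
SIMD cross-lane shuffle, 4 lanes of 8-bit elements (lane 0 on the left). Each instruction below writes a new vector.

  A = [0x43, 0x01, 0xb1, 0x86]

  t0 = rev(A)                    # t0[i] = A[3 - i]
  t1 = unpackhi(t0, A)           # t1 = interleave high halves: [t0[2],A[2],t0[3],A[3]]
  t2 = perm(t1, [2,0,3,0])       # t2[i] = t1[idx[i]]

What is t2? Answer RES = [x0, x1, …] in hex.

RES = [0x43, 0x01, 0x86, 0x01]

→ t0 |86|b1|01|43|
→ t1 |01|b1|43|86|
→ t2 |43|01|86|01|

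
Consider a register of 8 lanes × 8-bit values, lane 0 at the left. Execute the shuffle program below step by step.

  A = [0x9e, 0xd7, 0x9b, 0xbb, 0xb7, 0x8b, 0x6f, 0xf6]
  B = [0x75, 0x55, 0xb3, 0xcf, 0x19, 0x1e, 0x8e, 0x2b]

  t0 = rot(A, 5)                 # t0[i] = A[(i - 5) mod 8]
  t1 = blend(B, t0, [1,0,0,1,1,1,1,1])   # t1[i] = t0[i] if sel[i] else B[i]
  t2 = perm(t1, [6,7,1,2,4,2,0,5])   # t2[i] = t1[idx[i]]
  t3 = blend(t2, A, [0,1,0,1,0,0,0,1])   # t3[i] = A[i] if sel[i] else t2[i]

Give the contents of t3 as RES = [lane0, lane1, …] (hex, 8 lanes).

RES = [ 0xd7  0xd7  0x55  0xbb  0xf6  0xb3  0xbb  0xf6 ]

t0 = [0xbb, 0xb7, 0x8b, 0x6f, 0xf6, 0x9e, 0xd7, 0x9b]
t1 = [0xbb, 0x55, 0xb3, 0x6f, 0xf6, 0x9e, 0xd7, 0x9b]
t2 = [0xd7, 0x9b, 0x55, 0xb3, 0xf6, 0xb3, 0xbb, 0x9e]
t3 = [0xd7, 0xd7, 0x55, 0xbb, 0xf6, 0xb3, 0xbb, 0xf6]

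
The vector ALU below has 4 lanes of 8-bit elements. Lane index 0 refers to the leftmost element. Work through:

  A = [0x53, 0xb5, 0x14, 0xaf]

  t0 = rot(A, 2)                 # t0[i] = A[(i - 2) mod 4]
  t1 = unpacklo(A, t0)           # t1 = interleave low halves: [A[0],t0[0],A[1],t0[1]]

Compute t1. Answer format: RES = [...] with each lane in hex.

→ t0 |14|af|53|b5|
→ t1 |53|14|b5|af|

RES = [0x53, 0x14, 0xb5, 0xaf]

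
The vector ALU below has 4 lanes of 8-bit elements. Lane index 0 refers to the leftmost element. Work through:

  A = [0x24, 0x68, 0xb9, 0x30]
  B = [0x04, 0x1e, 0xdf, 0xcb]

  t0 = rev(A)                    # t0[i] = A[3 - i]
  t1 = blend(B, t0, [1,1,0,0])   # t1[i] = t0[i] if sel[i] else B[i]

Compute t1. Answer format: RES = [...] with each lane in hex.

  t0: 30 b9 68 24
  t1: 30 b9 df cb

RES = [0x30, 0xb9, 0xdf, 0xcb]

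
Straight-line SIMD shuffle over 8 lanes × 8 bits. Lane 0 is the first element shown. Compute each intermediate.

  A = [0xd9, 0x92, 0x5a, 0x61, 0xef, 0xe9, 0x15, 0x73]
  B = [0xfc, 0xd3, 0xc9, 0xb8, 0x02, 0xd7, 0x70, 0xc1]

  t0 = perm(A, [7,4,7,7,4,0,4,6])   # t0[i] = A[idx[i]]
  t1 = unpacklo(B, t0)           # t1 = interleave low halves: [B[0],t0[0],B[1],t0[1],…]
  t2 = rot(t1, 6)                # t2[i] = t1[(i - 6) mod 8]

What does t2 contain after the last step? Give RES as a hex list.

RES = [0xd3, 0xef, 0xc9, 0x73, 0xb8, 0x73, 0xfc, 0x73]

→ t0 |73|ef|73|73|ef|d9|ef|15|
→ t1 |fc|73|d3|ef|c9|73|b8|73|
→ t2 |d3|ef|c9|73|b8|73|fc|73|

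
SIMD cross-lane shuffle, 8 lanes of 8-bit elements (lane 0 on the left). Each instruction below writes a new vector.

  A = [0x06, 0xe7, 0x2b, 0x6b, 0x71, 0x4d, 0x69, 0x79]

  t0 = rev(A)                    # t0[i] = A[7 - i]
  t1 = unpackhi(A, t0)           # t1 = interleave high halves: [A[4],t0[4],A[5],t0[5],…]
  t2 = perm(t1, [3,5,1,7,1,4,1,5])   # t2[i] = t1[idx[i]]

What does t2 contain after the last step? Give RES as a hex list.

→ t0 |79|69|4d|71|6b|2b|e7|06|
→ t1 |71|6b|4d|2b|69|e7|79|06|
→ t2 |2b|e7|6b|06|6b|69|6b|e7|

RES = [ 0x2b  0xe7  0x6b  0x06  0x6b  0x69  0x6b  0xe7 ]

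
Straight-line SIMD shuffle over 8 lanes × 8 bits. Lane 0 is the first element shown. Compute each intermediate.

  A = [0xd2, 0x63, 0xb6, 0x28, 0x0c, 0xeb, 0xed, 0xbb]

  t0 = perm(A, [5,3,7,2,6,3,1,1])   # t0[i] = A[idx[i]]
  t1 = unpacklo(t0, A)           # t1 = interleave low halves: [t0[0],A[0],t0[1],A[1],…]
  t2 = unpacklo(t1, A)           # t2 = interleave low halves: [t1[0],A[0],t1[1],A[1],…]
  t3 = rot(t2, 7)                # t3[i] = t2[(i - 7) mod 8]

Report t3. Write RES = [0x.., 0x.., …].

RES = [ 0xd2  0xd2  0x63  0x28  0xb6  0x63  0x28  0xeb ]

t0 = [0xeb, 0x28, 0xbb, 0xb6, 0xed, 0x28, 0x63, 0x63]
t1 = [0xeb, 0xd2, 0x28, 0x63, 0xbb, 0xb6, 0xb6, 0x28]
t2 = [0xeb, 0xd2, 0xd2, 0x63, 0x28, 0xb6, 0x63, 0x28]
t3 = [0xd2, 0xd2, 0x63, 0x28, 0xb6, 0x63, 0x28, 0xeb]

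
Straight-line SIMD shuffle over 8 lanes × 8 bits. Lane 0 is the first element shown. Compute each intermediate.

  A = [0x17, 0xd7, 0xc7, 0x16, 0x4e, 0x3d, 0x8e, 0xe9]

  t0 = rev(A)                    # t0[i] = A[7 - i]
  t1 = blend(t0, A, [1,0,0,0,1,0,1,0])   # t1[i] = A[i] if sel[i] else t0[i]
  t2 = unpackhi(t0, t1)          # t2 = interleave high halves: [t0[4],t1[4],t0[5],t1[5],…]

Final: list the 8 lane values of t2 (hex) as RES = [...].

t0 = [0xe9, 0x8e, 0x3d, 0x4e, 0x16, 0xc7, 0xd7, 0x17]
t1 = [0x17, 0x8e, 0x3d, 0x4e, 0x4e, 0xc7, 0x8e, 0x17]
t2 = [0x16, 0x4e, 0xc7, 0xc7, 0xd7, 0x8e, 0x17, 0x17]

RES = [0x16, 0x4e, 0xc7, 0xc7, 0xd7, 0x8e, 0x17, 0x17]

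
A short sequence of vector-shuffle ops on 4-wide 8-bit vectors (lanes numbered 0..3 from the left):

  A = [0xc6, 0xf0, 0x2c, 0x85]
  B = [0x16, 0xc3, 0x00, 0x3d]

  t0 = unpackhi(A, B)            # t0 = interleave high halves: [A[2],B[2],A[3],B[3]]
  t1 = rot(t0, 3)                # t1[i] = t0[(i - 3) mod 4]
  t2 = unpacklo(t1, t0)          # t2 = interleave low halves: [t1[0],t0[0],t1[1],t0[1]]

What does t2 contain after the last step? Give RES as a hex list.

RES = [ 0x00  0x2c  0x85  0x00 ]

→ t0 |2c|00|85|3d|
→ t1 |00|85|3d|2c|
→ t2 |00|2c|85|00|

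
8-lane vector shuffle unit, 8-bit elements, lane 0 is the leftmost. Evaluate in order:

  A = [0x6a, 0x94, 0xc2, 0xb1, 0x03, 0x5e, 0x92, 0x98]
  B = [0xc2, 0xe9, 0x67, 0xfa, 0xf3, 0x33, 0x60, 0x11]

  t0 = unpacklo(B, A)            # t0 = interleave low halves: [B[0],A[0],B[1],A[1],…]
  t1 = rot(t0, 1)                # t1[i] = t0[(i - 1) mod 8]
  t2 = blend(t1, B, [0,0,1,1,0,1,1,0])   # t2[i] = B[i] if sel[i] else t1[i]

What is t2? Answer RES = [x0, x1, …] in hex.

RES = [ 0xb1  0xc2  0x67  0xfa  0x94  0x33  0x60  0xfa ]

t0 = [0xc2, 0x6a, 0xe9, 0x94, 0x67, 0xc2, 0xfa, 0xb1]
t1 = [0xb1, 0xc2, 0x6a, 0xe9, 0x94, 0x67, 0xc2, 0xfa]
t2 = [0xb1, 0xc2, 0x67, 0xfa, 0x94, 0x33, 0x60, 0xfa]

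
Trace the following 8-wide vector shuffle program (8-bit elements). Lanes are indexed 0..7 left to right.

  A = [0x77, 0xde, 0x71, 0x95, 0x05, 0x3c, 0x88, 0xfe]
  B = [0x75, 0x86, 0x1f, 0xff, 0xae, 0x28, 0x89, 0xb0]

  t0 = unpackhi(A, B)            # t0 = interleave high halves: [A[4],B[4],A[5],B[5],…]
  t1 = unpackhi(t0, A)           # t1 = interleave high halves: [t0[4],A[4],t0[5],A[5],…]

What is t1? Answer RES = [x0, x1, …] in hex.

RES = [0x88, 0x05, 0x89, 0x3c, 0xfe, 0x88, 0xb0, 0xfe]

  t0: 05 ae 3c 28 88 89 fe b0
  t1: 88 05 89 3c fe 88 b0 fe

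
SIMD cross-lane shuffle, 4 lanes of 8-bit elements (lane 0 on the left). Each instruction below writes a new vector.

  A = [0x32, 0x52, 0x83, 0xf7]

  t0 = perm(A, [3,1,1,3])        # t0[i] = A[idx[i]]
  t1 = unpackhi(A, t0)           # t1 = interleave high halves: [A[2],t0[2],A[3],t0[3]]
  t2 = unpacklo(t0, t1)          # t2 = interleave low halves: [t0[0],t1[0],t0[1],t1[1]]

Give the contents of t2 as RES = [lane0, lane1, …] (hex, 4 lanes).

RES = [ 0xf7  0x83  0x52  0x52 ]

→ t0 |f7|52|52|f7|
→ t1 |83|52|f7|f7|
→ t2 |f7|83|52|52|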